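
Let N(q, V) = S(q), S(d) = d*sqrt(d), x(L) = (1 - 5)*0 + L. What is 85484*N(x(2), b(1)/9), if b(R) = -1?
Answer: 170968*sqrt(2) ≈ 2.4179e+5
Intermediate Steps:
x(L) = L (x(L) = -4*0 + L = 0 + L = L)
S(d) = d**(3/2)
N(q, V) = q**(3/2)
85484*N(x(2), b(1)/9) = 85484*2**(3/2) = 85484*(2*sqrt(2)) = 170968*sqrt(2)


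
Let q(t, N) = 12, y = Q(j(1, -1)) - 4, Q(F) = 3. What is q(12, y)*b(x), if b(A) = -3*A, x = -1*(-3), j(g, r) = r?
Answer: -108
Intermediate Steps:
y = -1 (y = 3 - 4 = -1)
x = 3
q(12, y)*b(x) = 12*(-3*3) = 12*(-9) = -108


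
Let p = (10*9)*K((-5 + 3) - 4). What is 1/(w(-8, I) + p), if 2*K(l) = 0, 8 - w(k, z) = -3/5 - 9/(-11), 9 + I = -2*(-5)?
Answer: 55/428 ≈ 0.12850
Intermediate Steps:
I = 1 (I = -9 - 2*(-5) = -9 + 10 = 1)
w(k, z) = 428/55 (w(k, z) = 8 - (-3/5 - 9/(-11)) = 8 - (-3*1/5 - 9*(-1/11)) = 8 - (-3/5 + 9/11) = 8 - 1*12/55 = 8 - 12/55 = 428/55)
K(l) = 0 (K(l) = (1/2)*0 = 0)
p = 0 (p = (10*9)*0 = 90*0 = 0)
1/(w(-8, I) + p) = 1/(428/55 + 0) = 1/(428/55) = 55/428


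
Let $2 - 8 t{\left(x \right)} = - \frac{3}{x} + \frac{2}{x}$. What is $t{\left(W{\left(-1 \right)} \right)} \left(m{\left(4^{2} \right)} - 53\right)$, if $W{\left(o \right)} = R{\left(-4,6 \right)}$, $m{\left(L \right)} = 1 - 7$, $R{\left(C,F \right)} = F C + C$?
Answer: $- \frac{3245}{224} \approx -14.487$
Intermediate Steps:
$R{\left(C,F \right)} = C + C F$ ($R{\left(C,F \right)} = C F + C = C + C F$)
$m{\left(L \right)} = -6$ ($m{\left(L \right)} = 1 - 7 = -6$)
$W{\left(o \right)} = -28$ ($W{\left(o \right)} = - 4 \left(1 + 6\right) = \left(-4\right) 7 = -28$)
$t{\left(x \right)} = \frac{1}{4} + \frac{1}{8 x}$ ($t{\left(x \right)} = \frac{1}{4} - \frac{- \frac{3}{x} + \frac{2}{x}}{8} = \frac{1}{4} - \frac{\left(-1\right) \frac{1}{x}}{8} = \frac{1}{4} + \frac{1}{8 x}$)
$t{\left(W{\left(-1 \right)} \right)} \left(m{\left(4^{2} \right)} - 53\right) = \frac{1 + 2 \left(-28\right)}{8 \left(-28\right)} \left(-6 - 53\right) = \frac{1}{8} \left(- \frac{1}{28}\right) \left(1 - 56\right) \left(-59\right) = \frac{1}{8} \left(- \frac{1}{28}\right) \left(-55\right) \left(-59\right) = \frac{55}{224} \left(-59\right) = - \frac{3245}{224}$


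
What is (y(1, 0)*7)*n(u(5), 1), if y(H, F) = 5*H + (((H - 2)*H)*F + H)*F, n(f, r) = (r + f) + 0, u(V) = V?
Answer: 210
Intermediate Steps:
n(f, r) = f + r (n(f, r) = (f + r) + 0 = f + r)
y(H, F) = 5*H + F*(H + F*H*(-2 + H)) (y(H, F) = 5*H + (((-2 + H)*H)*F + H)*F = 5*H + ((H*(-2 + H))*F + H)*F = 5*H + (F*H*(-2 + H) + H)*F = 5*H + (H + F*H*(-2 + H))*F = 5*H + F*(H + F*H*(-2 + H)))
(y(1, 0)*7)*n(u(5), 1) = ((1*(5 + 0 - 2*0² + 1*0²))*7)*(5 + 1) = ((1*(5 + 0 - 2*0 + 1*0))*7)*6 = ((1*(5 + 0 + 0 + 0))*7)*6 = ((1*5)*7)*6 = (5*7)*6 = 35*6 = 210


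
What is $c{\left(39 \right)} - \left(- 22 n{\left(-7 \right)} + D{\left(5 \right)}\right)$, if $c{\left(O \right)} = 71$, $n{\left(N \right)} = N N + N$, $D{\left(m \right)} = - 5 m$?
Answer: $1020$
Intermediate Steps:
$n{\left(N \right)} = N + N^{2}$ ($n{\left(N \right)} = N^{2} + N = N + N^{2}$)
$c{\left(39 \right)} - \left(- 22 n{\left(-7 \right)} + D{\left(5 \right)}\right) = 71 - \left(- 22 \left(- 7 \left(1 - 7\right)\right) - 25\right) = 71 - \left(- 22 \left(\left(-7\right) \left(-6\right)\right) - 25\right) = 71 - \left(\left(-22\right) 42 - 25\right) = 71 - \left(-924 - 25\right) = 71 - -949 = 71 + 949 = 1020$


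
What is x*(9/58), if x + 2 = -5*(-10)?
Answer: 216/29 ≈ 7.4483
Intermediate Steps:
x = 48 (x = -2 - 5*(-10) = -2 + 50 = 48)
x*(9/58) = 48*(9/58) = 216/29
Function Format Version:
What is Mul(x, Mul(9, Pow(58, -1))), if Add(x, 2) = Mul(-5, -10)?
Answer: Rational(216, 29) ≈ 7.4483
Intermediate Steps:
x = 48 (x = Add(-2, Mul(-5, -10)) = Add(-2, 50) = 48)
Mul(x, Mul(9, Pow(58, -1))) = Mul(48, Mul(9, Pow(58, -1))) = Mul(48, Mul(9, Rational(1, 58))) = Mul(48, Rational(9, 58)) = Rational(216, 29)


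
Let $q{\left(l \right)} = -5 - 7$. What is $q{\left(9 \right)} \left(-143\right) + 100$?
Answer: $1816$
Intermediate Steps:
$q{\left(l \right)} = -12$ ($q{\left(l \right)} = -5 - 7 = -12$)
$q{\left(9 \right)} \left(-143\right) + 100 = \left(-12\right) \left(-143\right) + 100 = 1716 + 100 = 1816$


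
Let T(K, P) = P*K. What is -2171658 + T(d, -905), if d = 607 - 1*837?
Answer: -1963508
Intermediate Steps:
d = -230 (d = 607 - 837 = -230)
T(K, P) = K*P
-2171658 + T(d, -905) = -2171658 - 230*(-905) = -2171658 + 208150 = -1963508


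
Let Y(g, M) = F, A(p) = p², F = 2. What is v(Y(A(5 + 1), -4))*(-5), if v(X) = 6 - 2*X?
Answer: -10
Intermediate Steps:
Y(g, M) = 2
v(Y(A(5 + 1), -4))*(-5) = (6 - 2*2)*(-5) = (6 - 4)*(-5) = 2*(-5) = -10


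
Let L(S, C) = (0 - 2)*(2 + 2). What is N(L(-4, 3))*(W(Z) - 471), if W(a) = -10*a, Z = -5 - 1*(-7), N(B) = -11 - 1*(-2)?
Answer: 4419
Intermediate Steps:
L(S, C) = -8 (L(S, C) = -2*4 = -8)
N(B) = -9 (N(B) = -11 + 2 = -9)
Z = 2 (Z = -5 + 7 = 2)
N(L(-4, 3))*(W(Z) - 471) = -9*(-10*2 - 471) = -9*(-20 - 471) = -9*(-491) = 4419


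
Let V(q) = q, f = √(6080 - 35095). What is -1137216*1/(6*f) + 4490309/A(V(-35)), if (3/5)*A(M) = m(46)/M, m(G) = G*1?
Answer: -94296489/46 + 189536*I*√29015/29015 ≈ -2.0499e+6 + 1112.7*I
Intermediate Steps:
f = I*√29015 (f = √(-29015) = I*√29015 ≈ 170.34*I)
m(G) = G
A(M) = 230/(3*M) (A(M) = 5*(46/M)/3 = 230/(3*M))
-1137216*1/(6*f) + 4490309/A(V(-35)) = -1137216*(-I*√29015/174090) + 4490309/(((230/3)/(-35))) = -1137216*(-I*√29015/174090) + 4490309/(((230/3)*(-1/35))) = -(-189536)*I*√29015/29015 + 4490309/(-46/21) = 189536*I*√29015/29015 + 4490309*(-21/46) = 189536*I*√29015/29015 - 94296489/46 = -94296489/46 + 189536*I*√29015/29015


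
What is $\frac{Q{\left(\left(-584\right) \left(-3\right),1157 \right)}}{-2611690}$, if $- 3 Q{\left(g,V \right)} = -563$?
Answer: $- \frac{563}{7835070} \approx -7.1856 \cdot 10^{-5}$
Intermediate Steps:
$Q{\left(g,V \right)} = \frac{563}{3}$ ($Q{\left(g,V \right)} = \left(- \frac{1}{3}\right) \left(-563\right) = \frac{563}{3}$)
$\frac{Q{\left(\left(-584\right) \left(-3\right),1157 \right)}}{-2611690} = \frac{563}{3 \left(-2611690\right)} = \frac{563}{3} \left(- \frac{1}{2611690}\right) = - \frac{563}{7835070}$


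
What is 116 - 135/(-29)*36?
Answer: 8224/29 ≈ 283.59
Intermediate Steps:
116 - 135/(-29)*36 = 116 - 135*(-1/29)*36 = 116 + (135/29)*36 = 116 + 4860/29 = 8224/29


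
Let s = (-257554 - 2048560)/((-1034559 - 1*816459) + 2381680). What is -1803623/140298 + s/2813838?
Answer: -112215191553142540/8728855782594387 ≈ -12.856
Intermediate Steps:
s = -1153057/265331 (s = -2306114/((-1034559 - 816459) + 2381680) = -2306114/(-1851018 + 2381680) = -2306114/530662 = -2306114*1/530662 = -1153057/265331 ≈ -4.3457)
-1803623/140298 + s/2813838 = -1803623/140298 - 1153057/265331/2813838 = -1803623*1/140298 - 1153057/265331*1/2813838 = -1803623/140298 - 1153057/746598450378 = -112215191553142540/8728855782594387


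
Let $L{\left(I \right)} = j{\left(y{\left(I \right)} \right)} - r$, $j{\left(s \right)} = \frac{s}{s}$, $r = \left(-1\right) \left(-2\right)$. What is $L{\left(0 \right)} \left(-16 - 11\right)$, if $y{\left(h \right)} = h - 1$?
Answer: $27$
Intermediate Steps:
$y{\left(h \right)} = -1 + h$
$r = 2$
$j{\left(s \right)} = 1$
$L{\left(I \right)} = -1$ ($L{\left(I \right)} = 1 - 2 = -1$)
$L{\left(0 \right)} \left(-16 - 11\right) = - (-16 - 11) = \left(-1\right) \left(-27\right) = 27$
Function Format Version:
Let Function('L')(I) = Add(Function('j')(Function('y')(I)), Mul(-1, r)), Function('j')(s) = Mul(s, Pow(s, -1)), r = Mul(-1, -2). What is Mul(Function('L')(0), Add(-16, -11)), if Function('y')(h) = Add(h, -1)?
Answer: 27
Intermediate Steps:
Function('y')(h) = Add(-1, h)
r = 2
Function('j')(s) = 1
Function('L')(I) = -1 (Function('L')(I) = Add(1, Mul(-1, 2)) = Add(1, -2) = -1)
Mul(Function('L')(0), Add(-16, -11)) = Mul(-1, Add(-16, -11)) = Mul(-1, -27) = 27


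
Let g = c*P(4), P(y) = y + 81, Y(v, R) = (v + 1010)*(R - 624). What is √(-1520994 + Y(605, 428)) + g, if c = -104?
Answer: -8840 + I*√1837534 ≈ -8840.0 + 1355.6*I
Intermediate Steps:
Y(v, R) = (-624 + R)*(1010 + v) (Y(v, R) = (1010 + v)*(-624 + R) = (-624 + R)*(1010 + v))
P(y) = 81 + y
g = -8840 (g = -104*(81 + 4) = -104*85 = -8840)
√(-1520994 + Y(605, 428)) + g = √(-1520994 + (-630240 - 624*605 + 1010*428 + 428*605)) - 8840 = √(-1520994 + (-630240 - 377520 + 432280 + 258940)) - 8840 = √(-1520994 - 316540) - 8840 = √(-1837534) - 8840 = I*√1837534 - 8840 = -8840 + I*√1837534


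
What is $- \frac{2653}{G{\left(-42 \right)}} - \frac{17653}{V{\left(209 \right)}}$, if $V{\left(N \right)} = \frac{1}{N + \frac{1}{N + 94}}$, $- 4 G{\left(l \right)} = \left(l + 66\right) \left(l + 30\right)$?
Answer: $- \frac{26830568369}{7272} \approx -3.6896 \cdot 10^{6}$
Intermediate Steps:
$G{\left(l \right)} = - \frac{\left(30 + l\right) \left(66 + l\right)}{4}$ ($G{\left(l \right)} = - \frac{\left(l + 66\right) \left(l + 30\right)}{4} = - \frac{\left(66 + l\right) \left(30 + l\right)}{4} = - \frac{\left(30 + l\right) \left(66 + l\right)}{4}$)
$V{\left(N \right)} = \frac{1}{N + \frac{1}{94 + N}}$
$- \frac{2653}{G{\left(-42 \right)}} - \frac{17653}{V{\left(209 \right)}} = - \frac{2653}{-495 - -1008 - \frac{\left(-42\right)^{2}}{4}} - \frac{17653}{\frac{1}{1 + 209^{2} + 94 \cdot 209} \left(94 + 209\right)} = - \frac{2653}{-495 + 1008 - 441} - \frac{17653}{\frac{1}{1 + 43681 + 19646} \cdot 303} = - \frac{2653}{-495 + 1008 - 441} - \frac{17653}{\frac{1}{63328} \cdot 303} = - \frac{2653}{72} - \frac{17653}{\frac{1}{63328} \cdot 303} = \left(-2653\right) \frac{1}{72} - \frac{17653}{\frac{303}{63328}} = - \frac{2653}{72} - \frac{1117929184}{303} = - \frac{26830568369}{7272}$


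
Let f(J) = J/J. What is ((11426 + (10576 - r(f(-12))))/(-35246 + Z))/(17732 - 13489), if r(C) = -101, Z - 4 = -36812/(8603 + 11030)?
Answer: -433948199/2935914140514 ≈ -0.00014781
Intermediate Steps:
Z = 41720/19633 (Z = 4 - 36812/(8603 + 11030) = 4 - 36812/19633 = 41720/19633 ≈ 2.1250)
f(J) = 1
((11426 + (10576 - r(f(-12))))/(-35246 + Z))/(17732 - 13489) = ((11426 + (10576 - 1*(-101)))/(-35246 + 41720/19633))/(17732 - 13489) = ((11426 + (10576 + 101))/(-691942998/19633))/4243 = ((11426 + 10677)*(-19633/691942998))*(1/4243) = (22103*(-19633/691942998))*(1/4243) = -433948199/691942998*1/4243 = -433948199/2935914140514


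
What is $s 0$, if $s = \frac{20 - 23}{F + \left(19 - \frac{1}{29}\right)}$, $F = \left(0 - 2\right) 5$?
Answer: $0$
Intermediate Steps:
$F = -10$ ($F = \left(-2\right) 5 = -10$)
$s = - \frac{87}{260}$ ($s = \frac{20 - 23}{-10 + \left(19 - \frac{1}{29}\right)} = - \frac{3}{-10 + \left(19 - \frac{1}{29}\right)} = - \frac{3}{-10 + \frac{550}{29}} = - \frac{3}{\frac{260}{29}} = \left(-3\right) \frac{29}{260} = - \frac{87}{260} \approx -0.33462$)
$s 0 = \left(- \frac{87}{260}\right) 0 = 0$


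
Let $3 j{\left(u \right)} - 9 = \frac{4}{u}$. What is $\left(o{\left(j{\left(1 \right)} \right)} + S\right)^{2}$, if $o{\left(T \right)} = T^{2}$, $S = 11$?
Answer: $\frac{71824}{81} \approx 886.72$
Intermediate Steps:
$j{\left(u \right)} = 3 + \frac{4}{3 u}$ ($j{\left(u \right)} = 3 + \frac{4 \frac{1}{u}}{3} = 3 + \frac{4}{3 u}$)
$\left(o{\left(j{\left(1 \right)} \right)} + S\right)^{2} = \left(\left(3 + \frac{4}{3 \cdot 1}\right)^{2} + 11\right)^{2} = \left(\left(3 + \frac{4}{3} \cdot 1\right)^{2} + 11\right)^{2} = \left(\left(3 + \frac{4}{3}\right)^{2} + 11\right)^{2} = \left(\left(\frac{13}{3}\right)^{2} + 11\right)^{2} = \left(\frac{169}{9} + 11\right)^{2} = \left(\frac{268}{9}\right)^{2} = \frac{71824}{81}$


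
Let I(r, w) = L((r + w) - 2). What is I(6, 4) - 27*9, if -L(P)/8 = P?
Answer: -307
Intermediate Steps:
L(P) = -8*P
I(r, w) = 16 - 8*r - 8*w (I(r, w) = -8*((r + w) - 2) = -8*(-2 + r + w) = 16 - 8*r - 8*w)
I(6, 4) - 27*9 = (16 - 8*6 - 8*4) - 27*9 = (16 - 48 - 32) - 243 = -64 - 243 = -307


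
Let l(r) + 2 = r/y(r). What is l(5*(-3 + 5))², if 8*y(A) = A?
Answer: 36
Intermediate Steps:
y(A) = A/8
l(r) = 6 (l(r) = -2 + r/((r/8)) = -2 + r*(8/r) = -2 + 8 = 6)
l(5*(-3 + 5))² = 6² = 36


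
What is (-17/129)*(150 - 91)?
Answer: -1003/129 ≈ -7.7752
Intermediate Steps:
(-17/129)*(150 - 91) = -17*1/129*59 = -17/129*59 = -1003/129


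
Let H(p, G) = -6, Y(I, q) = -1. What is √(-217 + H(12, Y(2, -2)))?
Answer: I*√223 ≈ 14.933*I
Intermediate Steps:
√(-217 + H(12, Y(2, -2))) = √(-217 - 6) = √(-223) = I*√223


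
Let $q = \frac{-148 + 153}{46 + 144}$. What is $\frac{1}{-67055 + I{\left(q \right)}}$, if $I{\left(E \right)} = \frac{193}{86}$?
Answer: $- \frac{86}{5766537} \approx -1.4914 \cdot 10^{-5}$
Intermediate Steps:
$q = \frac{1}{38}$ ($q = \frac{5}{190} = 5 \cdot \frac{1}{190} = \frac{1}{38} \approx 0.026316$)
$I{\left(E \right)} = \frac{193}{86}$ ($I{\left(E \right)} = 193 \cdot \frac{1}{86} = \frac{193}{86}$)
$\frac{1}{-67055 + I{\left(q \right)}} = \frac{1}{-67055 + \frac{193}{86}} = \frac{1}{- \frac{5766537}{86}} = - \frac{86}{5766537}$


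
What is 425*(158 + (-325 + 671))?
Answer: 214200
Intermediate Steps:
425*(158 + (-325 + 671)) = 425*(158 + 346) = 425*504 = 214200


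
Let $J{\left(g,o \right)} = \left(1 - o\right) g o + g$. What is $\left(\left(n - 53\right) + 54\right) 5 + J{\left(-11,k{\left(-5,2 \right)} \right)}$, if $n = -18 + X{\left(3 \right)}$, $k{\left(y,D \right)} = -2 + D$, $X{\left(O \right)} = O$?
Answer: $-81$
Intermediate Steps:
$n = -15$ ($n = -18 + 3 = -15$)
$J{\left(g,o \right)} = g + g o \left(1 - o\right)$ ($J{\left(g,o \right)} = g \left(1 - o\right) o + g = g o \left(1 - o\right) + g = g + g o \left(1 - o\right)$)
$\left(\left(n - 53\right) + 54\right) 5 + J{\left(-11,k{\left(-5,2 \right)} \right)} = \left(\left(-15 - 53\right) + 54\right) 5 - 11 \left(1 + \left(-2 + 2\right) - \left(-2 + 2\right)^{2}\right) = \left(-68 + 54\right) 5 - 11 \left(1 + 0 - 0^{2}\right) = \left(-14\right) 5 - 11 \left(1 + 0 - 0\right) = -70 - 11 \left(1 + 0 + 0\right) = -70 - 11 = -81$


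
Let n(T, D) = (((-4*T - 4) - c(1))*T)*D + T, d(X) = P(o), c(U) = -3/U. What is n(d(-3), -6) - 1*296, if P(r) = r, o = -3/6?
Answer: -587/2 ≈ -293.50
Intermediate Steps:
o = -1/2 (o = -3*1/6 = -1/2 ≈ -0.50000)
d(X) = -1/2
n(T, D) = T + D*T*(-1 - 4*T) (n(T, D) = (((-4*T - 4) - (-3)/1)*T)*D + T = (((-4 - 4*T) - (-3))*T)*D + T = (((-4 - 4*T) - 1*(-3))*T)*D + T = (((-4 - 4*T) + 3)*T)*D + T = ((-1 - 4*T)*T)*D + T = (T*(-1 - 4*T))*D + T = D*T*(-1 - 4*T) + T = T + D*T*(-1 - 4*T))
n(d(-3), -6) - 1*296 = -(1 - 1*(-6) - 4*(-6)*(-1/2))/2 - 1*296 = -(1 + 6 - 12)/2 - 296 = -1/2*(-5) - 296 = 5/2 - 296 = -587/2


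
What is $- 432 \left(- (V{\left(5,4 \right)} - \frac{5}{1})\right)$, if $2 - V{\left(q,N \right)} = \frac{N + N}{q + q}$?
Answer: $- \frac{8208}{5} \approx -1641.6$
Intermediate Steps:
$V{\left(q,N \right)} = 2 - \frac{N}{q}$ ($V{\left(q,N \right)} = 2 - \frac{N + N}{q + q} = 2 - \frac{2 N}{2 q} = 2 - 2 N \frac{1}{2 q} = 2 - \frac{N}{q}$)
$- 432 \left(- (V{\left(5,4 \right)} - \frac{5}{1})\right) = - 432 \left(- (\left(2 - \frac{4}{5}\right) - \frac{5}{1})\right) = - 432 \left(- (\left(2 - 4 \cdot \frac{1}{5}\right) - 5)\right) = - 432 \left(- (\left(2 - \frac{4}{5}\right) - 5)\right) = - 432 \left(- (\frac{6}{5} - 5)\right) = - 432 \left(\left(-1\right) \left(- \frac{19}{5}\right)\right) = \left(-432\right) \frac{19}{5} = - \frac{8208}{5}$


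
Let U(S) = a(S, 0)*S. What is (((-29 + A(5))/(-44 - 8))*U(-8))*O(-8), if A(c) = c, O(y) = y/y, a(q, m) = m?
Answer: 0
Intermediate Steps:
O(y) = 1
U(S) = 0 (U(S) = 0*S = 0)
(((-29 + A(5))/(-44 - 8))*U(-8))*O(-8) = (((-29 + 5)/(-44 - 8))*0)*1 = (-24/(-52)*0)*1 = (-24*(-1/52)*0)*1 = ((6/13)*0)*1 = 0*1 = 0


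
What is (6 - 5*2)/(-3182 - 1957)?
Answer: 4/5139 ≈ 0.00077836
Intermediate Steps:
(6 - 5*2)/(-3182 - 1957) = (6 - 10)/(-5139) = -1/5139*(-4) = 4/5139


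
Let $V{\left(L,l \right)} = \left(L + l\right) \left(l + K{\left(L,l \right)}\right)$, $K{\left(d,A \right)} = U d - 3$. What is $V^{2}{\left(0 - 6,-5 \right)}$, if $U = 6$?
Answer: $234256$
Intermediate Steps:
$K{\left(d,A \right)} = -3 + 6 d$ ($K{\left(d,A \right)} = 6 d - 3 = -3 + 6 d$)
$V{\left(L,l \right)} = \left(L + l\right) \left(-3 + l + 6 L\right)$ ($V{\left(L,l \right)} = \left(L + l\right) \left(l + \left(-3 + 6 L\right)\right) = \left(L + l\right) \left(-3 + l + 6 L\right)$)
$V^{2}{\left(0 - 6,-5 \right)} = \left(\left(-5\right)^{2} - 3 \left(0 - 6\right) - -15 + 6 \left(0 - 6\right)^{2} + 7 \left(0 - 6\right) \left(-5\right)\right)^{2} = \left(25 - 3 \left(0 - 6\right) + 15 + 6 \left(0 - 6\right)^{2} + 7 \left(0 - 6\right) \left(-5\right)\right)^{2} = \left(25 - -18 + 15 + 6 \left(-6\right)^{2} + 7 \left(-6\right) \left(-5\right)\right)^{2} = \left(25 + 18 + 15 + 6 \cdot 36 + 210\right)^{2} = \left(25 + 18 + 15 + 216 + 210\right)^{2} = 484^{2} = 234256$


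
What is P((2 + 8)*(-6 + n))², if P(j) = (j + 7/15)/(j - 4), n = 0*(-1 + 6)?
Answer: 797449/921600 ≈ 0.86529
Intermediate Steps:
n = 0 (n = 0*5 = 0)
P(j) = (7/15 + j)/(-4 + j) (P(j) = (j + 7*(1/15))/(-4 + j) = (j + 7/15)/(-4 + j) = (7/15 + j)/(-4 + j))
P((2 + 8)*(-6 + n))² = ((7/15 + (2 + 8)*(-6 + 0))/(-4 + (2 + 8)*(-6 + 0)))² = ((7/15 + 10*(-6))/(-4 + 10*(-6)))² = ((7/15 - 60)/(-4 - 60))² = (-893/15/(-64))² = (-1/64*(-893/15))² = (893/960)² = 797449/921600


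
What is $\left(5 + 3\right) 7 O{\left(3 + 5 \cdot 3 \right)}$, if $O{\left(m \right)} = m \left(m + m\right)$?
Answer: $36288$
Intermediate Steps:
$O{\left(m \right)} = 2 m^{2}$ ($O{\left(m \right)} = m 2 m = 2 m^{2}$)
$\left(5 + 3\right) 7 O{\left(3 + 5 \cdot 3 \right)} = \left(5 + 3\right) 7 \cdot 2 \left(3 + 5 \cdot 3\right)^{2} = 8 \cdot 7 \cdot 2 \left(3 + 15\right)^{2} = 56 \cdot 2 \cdot 18^{2} = 56 \cdot 2 \cdot 324 = 56 \cdot 648 = 36288$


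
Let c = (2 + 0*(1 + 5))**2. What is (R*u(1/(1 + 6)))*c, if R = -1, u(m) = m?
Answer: -4/7 ≈ -0.57143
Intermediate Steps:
c = 4 (c = (2 + 0*6)**2 = (2 + 0)**2 = 2**2 = 4)
(R*u(1/(1 + 6)))*c = -1/(1 + 6)*4 = -1/7*4 = -4/7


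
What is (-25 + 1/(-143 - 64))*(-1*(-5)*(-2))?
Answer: 51760/207 ≈ 250.05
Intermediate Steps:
(-25 + 1/(-143 - 64))*(-1*(-5)*(-2)) = (-25 + 1/(-207))*(5*(-2)) = (-25 - 1/207)*(-10) = -5176/207*(-10) = 51760/207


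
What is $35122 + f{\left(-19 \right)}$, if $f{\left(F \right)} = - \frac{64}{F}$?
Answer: $\frac{667382}{19} \approx 35125.0$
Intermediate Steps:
$35122 + f{\left(-19 \right)} = 35122 - \frac{64}{-19} = 35122 - - \frac{64}{19} = 35122 + \frac{64}{19} = \frac{667382}{19}$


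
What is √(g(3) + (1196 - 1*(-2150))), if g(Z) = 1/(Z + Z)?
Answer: √120462/6 ≈ 57.846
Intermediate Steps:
g(Z) = 1/(2*Z)
√(g(3) + (1196 - 1*(-2150))) = √((½)/3 + (1196 - 1*(-2150))) = √((½)*(⅓) + (1196 + 2150)) = √(⅙ + 3346) = √(20077/6) = √120462/6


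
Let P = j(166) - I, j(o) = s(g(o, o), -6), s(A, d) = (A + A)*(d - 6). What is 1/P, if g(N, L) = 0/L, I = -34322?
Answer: 1/34322 ≈ 2.9136e-5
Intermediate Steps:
g(N, L) = 0
s(A, d) = 2*A*(-6 + d) (s(A, d) = (2*A)*(-6 + d) = 2*A*(-6 + d))
j(o) = 0 (j(o) = 2*0*(-6 - 6) = 2*0*(-12) = 0)
P = 34322 (P = 0 - 1*(-34322) = 0 + 34322 = 34322)
1/P = 1/34322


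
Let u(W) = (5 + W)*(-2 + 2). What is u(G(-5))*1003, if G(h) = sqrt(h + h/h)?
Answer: 0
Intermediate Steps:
G(h) = sqrt(1 + h) (G(h) = sqrt(h + 1) = sqrt(1 + h))
u(W) = 0 (u(W) = (5 + W)*0 = 0)
u(G(-5))*1003 = 0*1003 = 0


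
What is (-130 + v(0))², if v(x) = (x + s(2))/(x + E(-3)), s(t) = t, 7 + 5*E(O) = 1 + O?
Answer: 1392400/81 ≈ 17190.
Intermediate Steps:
E(O) = -6/5 + O/5 (E(O) = -7/5 + (1 + O)/5 = -7/5 + (⅕ + O/5) = -6/5 + O/5)
v(x) = (2 + x)/(-9/5 + x) (v(x) = (x + 2)/(x + (-6/5 + (⅕)*(-3))) = (2 + x)/(x + (-6/5 - ⅗)) = (2 + x)/(x - 9/5) = (2 + x)/(-9/5 + x))
(-130 + v(0))² = (-130 + 5*(2 + 0)/(-9 + 5*0))² = (-130 + 5*2/(-9 + 0))² = (-130 + 5*2/(-9))² = (-130 + 5*(-⅑)*2)² = (-130 - 10/9)² = (-1180/9)² = 1392400/81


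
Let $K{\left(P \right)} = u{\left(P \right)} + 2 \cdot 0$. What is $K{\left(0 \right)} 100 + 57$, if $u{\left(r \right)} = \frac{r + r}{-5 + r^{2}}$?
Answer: $57$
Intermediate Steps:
$u{\left(r \right)} = \frac{2 r}{-5 + r^{2}}$
$K{\left(P \right)} = \frac{2 P}{-5 + P^{2}}$ ($K{\left(P \right)} = \frac{2 P}{-5 + P^{2}} + 2 \cdot 0 = \frac{2 P}{-5 + P^{2}} + 0 = \frac{2 P}{-5 + P^{2}}$)
$K{\left(0 \right)} 100 + 57 = 2 \cdot 0 \frac{1}{-5 + 0^{2}} \cdot 100 + 57 = 2 \cdot 0 \frac{1}{-5 + 0} \cdot 100 + 57 = 2 \cdot 0 \frac{1}{-5} \cdot 100 + 57 = 2 \cdot 0 \left(- \frac{1}{5}\right) 100 + 57 = 0 \cdot 100 + 57 = 0 + 57 = 57$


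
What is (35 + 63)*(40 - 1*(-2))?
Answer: 4116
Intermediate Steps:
(35 + 63)*(40 - 1*(-2)) = 98*(40 + 2) = 98*42 = 4116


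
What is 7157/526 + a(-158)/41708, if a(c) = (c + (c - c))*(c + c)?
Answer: 81191571/5484602 ≈ 14.804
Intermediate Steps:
a(c) = 2*c² (a(c) = (c + 0)*(2*c) = c*(2*c) = 2*c²)
7157/526 + a(-158)/41708 = 7157/526 + (2*(-158)²)/41708 = 7157*(1/526) + (2*24964)*(1/41708) = 7157/526 + 49928*(1/41708) = 7157/526 + 12482/10427 = 81191571/5484602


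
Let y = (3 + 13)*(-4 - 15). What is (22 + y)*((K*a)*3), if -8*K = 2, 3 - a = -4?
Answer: 2961/2 ≈ 1480.5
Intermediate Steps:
a = 7 (a = 3 - 1*(-4) = 3 + 4 = 7)
y = -304 (y = 16*(-19) = -304)
K = -¼ (K = -⅛*2 = -¼ ≈ -0.25000)
(22 + y)*((K*a)*3) = (22 - 304)*(-¼*7*3) = -(-987)*3/2 = -282*(-21/4) = 2961/2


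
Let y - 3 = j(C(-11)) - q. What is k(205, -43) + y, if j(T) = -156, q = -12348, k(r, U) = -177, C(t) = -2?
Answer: 12018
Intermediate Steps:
y = 12195 (y = 3 + (-156 - 1*(-12348)) = 3 + (-156 + 12348) = 3 + 12192 = 12195)
k(205, -43) + y = -177 + 12195 = 12018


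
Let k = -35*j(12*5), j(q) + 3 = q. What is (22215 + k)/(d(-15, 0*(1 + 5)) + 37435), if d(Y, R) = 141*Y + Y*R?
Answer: 1011/1766 ≈ 0.57248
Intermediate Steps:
j(q) = -3 + q
d(Y, R) = 141*Y + R*Y
k = -1995 (k = -35*(-3 + 12*5) = -35*(-3 + 60) = -35*57 = -1995)
(22215 + k)/(d(-15, 0*(1 + 5)) + 37435) = (22215 - 1995)/(-15*(141 + 0*(1 + 5)) + 37435) = 20220/(-15*(141 + 0*6) + 37435) = 20220/(-15*(141 + 0) + 37435) = 20220/(-15*141 + 37435) = 20220/(-2115 + 37435) = 20220/35320 = 20220*(1/35320) = 1011/1766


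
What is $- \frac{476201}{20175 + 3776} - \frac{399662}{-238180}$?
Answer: $- \frac{51924624809}{2852324590} \approx -18.204$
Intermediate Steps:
$- \frac{476201}{20175 + 3776} - \frac{399662}{-238180} = - \frac{476201}{23951} - - \frac{199831}{119090} = \left(-476201\right) \frac{1}{23951} + \frac{199831}{119090} = - \frac{476201}{23951} + \frac{199831}{119090} = - \frac{51924624809}{2852324590}$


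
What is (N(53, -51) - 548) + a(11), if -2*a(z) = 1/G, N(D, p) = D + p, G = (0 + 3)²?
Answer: -9829/18 ≈ -546.06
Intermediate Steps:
G = 9 (G = 3² = 9)
a(z) = -1/18 (a(z) = -½/9 = -½*⅑ = -1/18)
(N(53, -51) - 548) + a(11) = ((53 - 51) - 548) - 1/18 = (2 - 548) - 1/18 = -546 - 1/18 = -9829/18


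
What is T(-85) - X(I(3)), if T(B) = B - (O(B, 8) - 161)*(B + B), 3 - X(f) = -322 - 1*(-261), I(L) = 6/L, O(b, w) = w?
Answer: -26159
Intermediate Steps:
X(f) = 64 (X(f) = 3 - (-322 - 1*(-261)) = 3 - (-322 + 261) = 3 - 1*(-61) = 3 + 61 = 64)
T(B) = 307*B (T(B) = B - (8 - 161)*(B + B) = B - (-153)*2*B = B - (-306)*B = B + 306*B = 307*B)
T(-85) - X(I(3)) = 307*(-85) - 1*64 = -26095 - 64 = -26159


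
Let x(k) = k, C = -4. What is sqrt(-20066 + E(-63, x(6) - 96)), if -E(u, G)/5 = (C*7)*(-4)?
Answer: I*sqrt(20626) ≈ 143.62*I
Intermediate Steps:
E(u, G) = -560 (E(u, G) = -5*(-4*7)*(-4) = -(-140)*(-4) = -5*112 = -560)
sqrt(-20066 + E(-63, x(6) - 96)) = sqrt(-20066 - 560) = sqrt(-20626) = I*sqrt(20626)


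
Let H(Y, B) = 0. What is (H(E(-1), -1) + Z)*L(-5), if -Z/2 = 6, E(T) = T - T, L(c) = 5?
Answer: -60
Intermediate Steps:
E(T) = 0
Z = -12 (Z = -2*6 = -12)
(H(E(-1), -1) + Z)*L(-5) = (0 - 12)*5 = -12*5 = -60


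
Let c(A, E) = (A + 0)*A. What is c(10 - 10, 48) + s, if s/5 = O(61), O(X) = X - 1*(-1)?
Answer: 310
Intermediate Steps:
O(X) = 1 + X (O(X) = X + 1 = 1 + X)
s = 310 (s = 5*(1 + 61) = 5*62 = 310)
c(A, E) = A**2 (c(A, E) = A*A = A**2)
c(10 - 10, 48) + s = (10 - 10)**2 + 310 = 0**2 + 310 = 0 + 310 = 310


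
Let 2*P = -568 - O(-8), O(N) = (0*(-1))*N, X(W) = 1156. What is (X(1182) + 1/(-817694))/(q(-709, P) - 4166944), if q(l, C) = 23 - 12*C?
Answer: -945254263/3404479599022 ≈ -0.00027765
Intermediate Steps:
O(N) = 0 (O(N) = 0*N = 0)
P = -284 (P = (-568 - 1*0)/2 = (-568 + 0)/2 = (½)*(-568) = -284)
(X(1182) + 1/(-817694))/(q(-709, P) - 4166944) = (1156 + 1/(-817694))/((23 - 12*(-284)) - 4166944) = (1156 - 1/817694)/((23 + 3408) - 4166944) = 945254263/(817694*(3431 - 4166944)) = (945254263/817694)/(-4163513) = (945254263/817694)*(-1/4163513) = -945254263/3404479599022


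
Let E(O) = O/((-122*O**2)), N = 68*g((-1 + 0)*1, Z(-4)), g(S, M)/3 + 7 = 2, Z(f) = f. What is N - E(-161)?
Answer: -20034841/19642 ≈ -1020.0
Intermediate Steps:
g(S, M) = -15 (g(S, M) = -21 + 3*2 = -21 + 6 = -15)
N = -1020 (N = 68*(-15) = -1020)
E(O) = -1/(122*O) (E(O) = O*(-1/(122*O**2)) = -1/(122*O))
N - E(-161) = -1020 - (-1)/(122*(-161)) = -1020 - (-1)*(-1)/(122*161) = -1020 - 1*1/19642 = -1020 - 1/19642 = -20034841/19642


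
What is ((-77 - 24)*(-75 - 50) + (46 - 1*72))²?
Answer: 158734801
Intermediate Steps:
((-77 - 24)*(-75 - 50) + (46 - 1*72))² = (-101*(-125) + (46 - 72))² = (12625 - 26)² = 12599² = 158734801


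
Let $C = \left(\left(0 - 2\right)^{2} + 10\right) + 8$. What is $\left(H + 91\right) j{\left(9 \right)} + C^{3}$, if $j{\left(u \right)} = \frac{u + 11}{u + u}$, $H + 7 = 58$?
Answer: $\frac{97252}{9} \approx 10806.0$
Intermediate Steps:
$H = 51$ ($H = -7 + 58 = 51$)
$j{\left(u \right)} = \frac{11 + u}{2 u}$
$C = 22$ ($C = \left(\left(-2\right)^{2} + 10\right) + 8 = \left(4 + 10\right) + 8 = 14 + 8 = 22$)
$\left(H + 91\right) j{\left(9 \right)} + C^{3} = \left(51 + 91\right) \frac{11 + 9}{2 \cdot 9} + 22^{3} = 142 \cdot \frac{1}{2} \cdot \frac{1}{9} \cdot 20 + 10648 = 142 \cdot \frac{10}{9} + 10648 = \frac{1420}{9} + 10648 = \frac{97252}{9}$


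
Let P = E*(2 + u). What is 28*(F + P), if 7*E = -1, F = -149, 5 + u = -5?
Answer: -4140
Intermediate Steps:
u = -10 (u = -5 - 5 = -10)
E = -1/7 (E = (1/7)*(-1) = -1/7 ≈ -0.14286)
P = 8/7 (P = -(2 - 10)/7 = -1/7*(-8) = 8/7 ≈ 1.1429)
28*(F + P) = 28*(-149 + 8/7) = 28*(-1035/7) = -4140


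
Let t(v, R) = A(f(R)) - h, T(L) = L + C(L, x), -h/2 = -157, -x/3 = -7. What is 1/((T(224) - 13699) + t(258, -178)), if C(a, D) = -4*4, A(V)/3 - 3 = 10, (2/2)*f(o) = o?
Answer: -1/13766 ≈ -7.2643e-5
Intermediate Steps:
f(o) = o
A(V) = 39 (A(V) = 9 + 3*10 = 9 + 30 = 39)
x = 21 (x = -3*(-7) = 21)
h = 314 (h = -2*(-157) = 314)
C(a, D) = -16
T(L) = -16 + L (T(L) = L - 16 = -16 + L)
t(v, R) = -275 (t(v, R) = 39 - 1*314 = 39 - 314 = -275)
1/((T(224) - 13699) + t(258, -178)) = 1/(((-16 + 224) - 13699) - 275) = 1/((208 - 13699) - 275) = 1/(-13491 - 275) = 1/(-13766) = -1/13766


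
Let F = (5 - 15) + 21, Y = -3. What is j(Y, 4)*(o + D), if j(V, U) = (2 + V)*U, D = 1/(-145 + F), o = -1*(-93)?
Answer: -24922/67 ≈ -371.97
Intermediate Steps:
o = 93
F = 11 (F = -10 + 21 = 11)
D = -1/134 (D = 1/(-145 + 11) = 1/(-134) = -1/134 ≈ -0.0074627)
j(V, U) = U*(2 + V)
j(Y, 4)*(o + D) = (4*(2 - 3))*(93 - 1/134) = (4*(-1))*(12461/134) = -4*12461/134 = -24922/67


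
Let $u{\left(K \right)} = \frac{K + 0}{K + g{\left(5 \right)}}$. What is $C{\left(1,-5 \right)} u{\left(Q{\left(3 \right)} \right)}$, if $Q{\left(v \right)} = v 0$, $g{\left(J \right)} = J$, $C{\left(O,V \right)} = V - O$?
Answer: $0$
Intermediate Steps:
$Q{\left(v \right)} = 0$
$u{\left(K \right)} = \frac{K}{5 + K}$ ($u{\left(K \right)} = \frac{K + 0}{K + 5} = \frac{K}{5 + K}$)
$C{\left(1,-5 \right)} u{\left(Q{\left(3 \right)} \right)} = \left(-5 - 1\right) \frac{0}{5 + 0} = \left(-5 - 1\right) \frac{0}{5} = - 6 \cdot 0 \cdot \frac{1}{5} = \left(-6\right) 0 = 0$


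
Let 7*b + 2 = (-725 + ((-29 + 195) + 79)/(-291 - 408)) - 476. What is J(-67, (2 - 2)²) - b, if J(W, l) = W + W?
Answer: 185480/4893 ≈ 37.907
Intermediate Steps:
J(W, l) = 2*W
b = -841142/4893 (b = -2/7 + ((-725 + ((-29 + 195) + 79)/(-291 - 408)) - 476)/7 = -2/7 + ((-725 + (166 + 79)/(-699)) - 476)/7 = -2/7 + ((-725 + 245*(-1/699)) - 476)/7 = -2/7 + ((-725 - 245/699) - 476)/7 = -2/7 + (-507020/699 - 476)/7 = -2/7 + (⅐)*(-839744/699) = -2/7 - 839744/4893 = -841142/4893 ≈ -171.91)
J(-67, (2 - 2)²) - b = 2*(-67) - 1*(-841142/4893) = -134 + 841142/4893 = 185480/4893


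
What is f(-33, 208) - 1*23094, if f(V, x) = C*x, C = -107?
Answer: -45350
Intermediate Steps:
f(V, x) = -107*x
f(-33, 208) - 1*23094 = -107*208 - 1*23094 = -22256 - 23094 = -45350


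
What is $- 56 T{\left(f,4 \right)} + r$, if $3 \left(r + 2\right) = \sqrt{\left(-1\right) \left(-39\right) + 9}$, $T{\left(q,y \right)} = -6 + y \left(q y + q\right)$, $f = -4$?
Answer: $4814 + \frac{4 \sqrt{3}}{3} \approx 4816.3$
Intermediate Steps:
$T{\left(q,y \right)} = -6 + y \left(q + q y\right)$
$r = -2 + \frac{4 \sqrt{3}}{3}$ ($r = -2 + \frac{\sqrt{\left(-1\right) \left(-39\right) + 9}}{3} = -2 + \frac{\sqrt{39 + 9}}{3} = -2 + \frac{\sqrt{48}}{3} = -2 + \frac{4 \sqrt{3}}{3} \approx 0.3094$)
$- 56 T{\left(f,4 \right)} + r = - 56 \left(-6 - 16 - 4 \cdot 4^{2}\right) - \left(2 - \frac{4 \sqrt{3}}{3}\right) = - 56 \left(-6 - 16 - 64\right) - \left(2 - \frac{4 \sqrt{3}}{3}\right) = \left(-56\right) \left(-86\right) - \left(2 - \frac{4 \sqrt{3}}{3}\right) = 4816 - \left(2 - \frac{4 \sqrt{3}}{3}\right) = 4814 + \frac{4 \sqrt{3}}{3}$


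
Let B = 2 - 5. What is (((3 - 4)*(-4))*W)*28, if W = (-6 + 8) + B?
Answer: -112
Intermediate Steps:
B = -3
W = -1 (W = (-6 + 8) - 3 = 2 - 3 = -1)
(((3 - 4)*(-4))*W)*28 = (((3 - 4)*(-4))*(-1))*28 = (-1*(-4)*(-1))*28 = (4*(-1))*28 = -4*28 = -112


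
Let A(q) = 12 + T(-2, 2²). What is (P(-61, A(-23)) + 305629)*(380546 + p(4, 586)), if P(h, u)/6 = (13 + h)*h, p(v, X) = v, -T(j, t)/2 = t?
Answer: 122992618350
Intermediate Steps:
T(j, t) = -2*t
A(q) = 4 (A(q) = 12 - 2*2² = 12 - 2*4 = 12 - 8 = 4)
P(h, u) = 6*h*(13 + h) (P(h, u) = 6*((13 + h)*h) = 6*(h*(13 + h)) = 6*h*(13 + h))
(P(-61, A(-23)) + 305629)*(380546 + p(4, 586)) = (6*(-61)*(13 - 61) + 305629)*(380546 + 4) = (6*(-61)*(-48) + 305629)*380550 = (17568 + 305629)*380550 = 323197*380550 = 122992618350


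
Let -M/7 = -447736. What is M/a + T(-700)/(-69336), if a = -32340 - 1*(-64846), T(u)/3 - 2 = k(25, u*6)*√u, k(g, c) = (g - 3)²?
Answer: 18109114003/187819668 - 605*I*√7/2889 ≈ 96.418 - 0.55406*I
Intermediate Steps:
k(g, c) = (-3 + g)²
T(u) = 6 + 1452*√u (T(u) = 6 + 3*((-3 + 25)²*√u) = 6 + 3*(22²*√u) = 6 + 3*(484*√u) = 6 + 1452*√u)
M = 3134152 (M = -7*(-447736) = 3134152)
a = 32506 (a = -32340 + 64846 = 32506)
M/a + T(-700)/(-69336) = 3134152/32506 + (6 + 1452*√(-700))/(-69336) = 3134152*(1/32506) + (6 + 1452*(10*I*√7))*(-1/69336) = 1567076/16253 + (6 + 14520*I*√7)*(-1/69336) = 1567076/16253 + (-1/11556 - 605*I*√7/2889) = 18109114003/187819668 - 605*I*√7/2889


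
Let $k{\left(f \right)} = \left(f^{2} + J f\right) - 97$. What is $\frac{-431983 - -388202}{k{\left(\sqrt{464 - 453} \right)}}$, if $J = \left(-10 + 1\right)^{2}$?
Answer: $- \frac{3765166}{64775} - \frac{3546261 \sqrt{11}}{64775} \approx -239.7$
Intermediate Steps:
$J = 81$ ($J = \left(-9\right)^{2} = 81$)
$k{\left(f \right)} = -97 + f^{2} + 81 f$ ($k{\left(f \right)} = \left(f^{2} + 81 f\right) - 97 = -97 + f^{2} + 81 f$)
$\frac{-431983 - -388202}{k{\left(\sqrt{464 - 453} \right)}} = \frac{-431983 - -388202}{-97 + \left(\sqrt{464 - 453}\right)^{2} + 81 \sqrt{464 - 453}} = \frac{-431983 + 388202}{-97 + \left(\sqrt{11}\right)^{2} + 81 \sqrt{11}} = - \frac{43781}{-97 + 11 + 81 \sqrt{11}} = - \frac{43781}{-86 + 81 \sqrt{11}}$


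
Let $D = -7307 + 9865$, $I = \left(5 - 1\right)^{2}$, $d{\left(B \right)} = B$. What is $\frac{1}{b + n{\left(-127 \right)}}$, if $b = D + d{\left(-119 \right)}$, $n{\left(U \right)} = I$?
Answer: $\frac{1}{2455} \approx 0.00040733$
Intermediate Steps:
$I = 16$ ($I = 4^{2} = 16$)
$D = 2558$
$n{\left(U \right)} = 16$
$b = 2439$ ($b = 2558 - 119 = 2439$)
$\frac{1}{b + n{\left(-127 \right)}} = \frac{1}{2439 + 16} = \frac{1}{2455}$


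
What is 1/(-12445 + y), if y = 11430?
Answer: -1/1015 ≈ -0.00098522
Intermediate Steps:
1/(-12445 + y) = 1/(-12445 + 11430) = 1/(-1015) = -1/1015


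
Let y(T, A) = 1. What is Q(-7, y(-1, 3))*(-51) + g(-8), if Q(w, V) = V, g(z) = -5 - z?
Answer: -48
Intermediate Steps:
Q(-7, y(-1, 3))*(-51) + g(-8) = 1*(-51) + (-5 - 1*(-8)) = -51 + (-5 + 8) = -51 + 3 = -48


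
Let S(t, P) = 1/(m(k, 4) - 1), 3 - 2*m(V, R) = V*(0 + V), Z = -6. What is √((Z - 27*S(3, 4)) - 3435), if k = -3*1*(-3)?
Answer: I*√1376130/20 ≈ 58.654*I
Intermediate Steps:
k = 9 (k = -3*(-3) = 9)
m(V, R) = 3/2 - V²/2 (m(V, R) = 3/2 - V*(0 + V)/2 = 3/2 - V*V/2 = 3/2 - V²/2)
S(t, P) = -1/40 (S(t, P) = 1/((3/2 - ½*9²) - 1) = 1/((3/2 - ½*81) - 1) = 1/((3/2 - 81/2) - 1) = 1/(-39 - 1) = 1/(-40) = -1/40)
√((Z - 27*S(3, 4)) - 3435) = √((-6 - 27*(-1/40)) - 3435) = √((-6 + 27/40) - 3435) = √(-213/40 - 3435) = √(-137613/40) = I*√1376130/20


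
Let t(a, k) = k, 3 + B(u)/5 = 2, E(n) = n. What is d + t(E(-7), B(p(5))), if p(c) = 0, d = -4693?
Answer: -4698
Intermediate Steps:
B(u) = -5 (B(u) = -15 + 5*2 = -15 + 10 = -5)
d + t(E(-7), B(p(5))) = -4693 - 5 = -4698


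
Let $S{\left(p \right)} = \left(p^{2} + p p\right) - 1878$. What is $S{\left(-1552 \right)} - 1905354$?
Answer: $2910176$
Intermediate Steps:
$S{\left(p \right)} = -1878 + 2 p^{2}$ ($S{\left(p \right)} = \left(p^{2} + p^{2}\right) - 1878 = 2 p^{2} - 1878 = -1878 + 2 p^{2}$)
$S{\left(-1552 \right)} - 1905354 = \left(-1878 + 2 \left(-1552\right)^{2}\right) - 1905354 = \left(-1878 + 2 \cdot 2408704\right) - 1905354 = \left(-1878 + 4817408\right) - 1905354 = 4815530 - 1905354 = 2910176$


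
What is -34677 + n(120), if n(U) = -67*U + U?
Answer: -42597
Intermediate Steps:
n(U) = -66*U
-34677 + n(120) = -34677 - 66*120 = -34677 - 7920 = -42597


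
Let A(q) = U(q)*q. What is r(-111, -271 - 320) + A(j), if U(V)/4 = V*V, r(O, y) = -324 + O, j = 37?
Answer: 202177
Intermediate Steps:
U(V) = 4*V² (U(V) = 4*(V*V) = 4*V²)
A(q) = 4*q³ (A(q) = (4*q²)*q = 4*q³)
r(-111, -271 - 320) + A(j) = (-324 - 111) + 4*37³ = -435 + 4*50653 = -435 + 202612 = 202177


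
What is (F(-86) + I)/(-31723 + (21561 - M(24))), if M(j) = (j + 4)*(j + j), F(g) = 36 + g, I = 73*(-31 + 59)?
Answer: -997/5753 ≈ -0.17330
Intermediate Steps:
I = 2044 (I = 73*28 = 2044)
M(j) = 2*j*(4 + j) (M(j) = (4 + j)*(2*j) = 2*j*(4 + j))
(F(-86) + I)/(-31723 + (21561 - M(24))) = ((36 - 86) + 2044)/(-31723 + (21561 - 2*24*(4 + 24))) = (-50 + 2044)/(-31723 + (21561 - 2*24*28)) = 1994/(-31723 + (21561 - 1*1344)) = 1994/(-31723 + (21561 - 1344)) = 1994/(-31723 + 20217) = 1994/(-11506) = 1994*(-1/11506) = -997/5753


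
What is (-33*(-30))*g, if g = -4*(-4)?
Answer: 15840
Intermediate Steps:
g = 16
(-33*(-30))*g = -33*(-30)*16 = 990*16 = 15840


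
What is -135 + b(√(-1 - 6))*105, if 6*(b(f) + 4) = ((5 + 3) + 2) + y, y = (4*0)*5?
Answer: -380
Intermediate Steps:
y = 0 (y = 0*5 = 0)
b(f) = -7/3 (b(f) = -4 + (((5 + 3) + 2) + 0)/6 = -4 + ((8 + 2) + 0)/6 = -4 + (10 + 0)/6 = -4 + (⅙)*10 = -4 + 5/3 = -7/3)
-135 + b(√(-1 - 6))*105 = -135 - 7/3*105 = -135 - 245 = -380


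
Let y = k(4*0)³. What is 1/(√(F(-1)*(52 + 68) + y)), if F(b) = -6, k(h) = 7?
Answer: -I*√377/377 ≈ -0.051503*I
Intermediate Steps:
y = 343 (y = 7³ = 343)
1/(√(F(-1)*(52 + 68) + y)) = 1/(√(-6*(52 + 68) + 343)) = 1/(√(-6*120 + 343)) = 1/(√(-720 + 343)) = 1/(√(-377)) = 1/(I*√377) = -I*√377/377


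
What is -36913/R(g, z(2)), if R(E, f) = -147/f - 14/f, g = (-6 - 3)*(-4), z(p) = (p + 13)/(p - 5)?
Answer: -184565/161 ≈ -1146.4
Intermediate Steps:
z(p) = (13 + p)/(-5 + p)
g = 36 (g = -9*(-4) = 36)
R(E, f) = -161/f
-36913/R(g, z(2)) = -36913*(-(13 + 2)/(161*(-5 + 2))) = -36913/((-161/(15/(-3)))) = -36913/((-161/((-⅓*15)))) = -36913/((-161/(-5))) = -36913/((-161*(-⅕))) = -36913/161/5 = -36913*5/161 = -184565/161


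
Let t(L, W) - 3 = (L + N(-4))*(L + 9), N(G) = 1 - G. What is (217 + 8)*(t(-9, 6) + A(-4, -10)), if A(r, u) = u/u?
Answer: 900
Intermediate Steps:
t(L, W) = 3 + (5 + L)*(9 + L) (t(L, W) = 3 + (L + (1 - 1*(-4)))*(L + 9) = 3 + (L + (1 + 4))*(9 + L) = 3 + (L + 5)*(9 + L) = 3 + (5 + L)*(9 + L))
A(r, u) = 1
(217 + 8)*(t(-9, 6) + A(-4, -10)) = (217 + 8)*((48 + (-9)² + 14*(-9)) + 1) = 225*((48 + 81 - 126) + 1) = 225*(3 + 1) = 225*4 = 900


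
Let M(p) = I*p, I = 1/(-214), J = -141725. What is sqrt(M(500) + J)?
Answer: 5*I*sqrt(64905451)/107 ≈ 376.47*I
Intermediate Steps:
I = -1/214 ≈ -0.0046729
M(p) = -p/214
sqrt(M(500) + J) = sqrt(-1/214*500 - 141725) = sqrt(-250/107 - 141725) = sqrt(-15164825/107) = 5*I*sqrt(64905451)/107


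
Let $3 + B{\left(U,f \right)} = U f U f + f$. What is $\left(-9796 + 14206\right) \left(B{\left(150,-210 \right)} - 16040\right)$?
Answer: $4375750824270$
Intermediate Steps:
$B{\left(U,f \right)} = -3 + f + U^{2} f^{2}$ ($B{\left(U,f \right)} = -3 + \left(U f U f + f\right) = -3 + \left(f U^{2} f + f\right) = -3 + \left(U^{2} f^{2} + f\right) = -3 + \left(f + U^{2} f^{2}\right) = -3 + f + U^{2} f^{2}$)
$\left(-9796 + 14206\right) \left(B{\left(150,-210 \right)} - 16040\right) = \left(-9796 + 14206\right) \left(\left(-3 - 210 + 150^{2} \left(-210\right)^{2}\right) - 16040\right) = 4410 \left(\left(-3 - 210 + 22500 \cdot 44100\right) - 16040\right) = 4410 \left(\left(-3 - 210 + 992250000\right) - 16040\right) = 4410 \left(992249787 - 16040\right) = 4410 \cdot 992233747 = 4375750824270$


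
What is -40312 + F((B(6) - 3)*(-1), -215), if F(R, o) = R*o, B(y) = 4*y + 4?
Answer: -34937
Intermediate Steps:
B(y) = 4 + 4*y
-40312 + F((B(6) - 3)*(-1), -215) = -40312 + (((4 + 4*6) - 3)*(-1))*(-215) = -40312 + (((4 + 24) - 3)*(-1))*(-215) = -40312 + ((28 - 3)*(-1))*(-215) = -40312 + (25*(-1))*(-215) = -40312 - 25*(-215) = -40312 + 5375 = -34937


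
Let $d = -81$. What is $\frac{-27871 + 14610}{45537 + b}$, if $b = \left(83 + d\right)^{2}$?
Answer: $- \frac{13261}{45541} \approx -0.29119$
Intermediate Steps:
$b = 4$ ($b = \left(83 - 81\right)^{2} = 2^{2} = 4$)
$\frac{-27871 + 14610}{45537 + b} = \frac{-27871 + 14610}{45537 + 4} = - \frac{13261}{45541}$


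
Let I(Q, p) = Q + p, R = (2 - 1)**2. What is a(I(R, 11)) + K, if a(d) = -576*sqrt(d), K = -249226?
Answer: -249226 - 1152*sqrt(3) ≈ -2.5122e+5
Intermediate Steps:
R = 1 (R = 1**2 = 1)
a(I(R, 11)) + K = -576*sqrt(1 + 11) - 249226 = -1152*sqrt(3) - 249226 = -249226 - 1152*sqrt(3)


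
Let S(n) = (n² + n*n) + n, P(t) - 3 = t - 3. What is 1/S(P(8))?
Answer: 1/136 ≈ 0.0073529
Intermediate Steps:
P(t) = t (P(t) = 3 + (t - 3) = 3 + (-3 + t) = t)
S(n) = n + 2*n² (S(n) = (n² + n²) + n = 2*n² + n = n + 2*n²)
1/S(P(8)) = 1/(8*(1 + 2*8)) = 1/(8*(1 + 16)) = 1/(8*17) = 1/136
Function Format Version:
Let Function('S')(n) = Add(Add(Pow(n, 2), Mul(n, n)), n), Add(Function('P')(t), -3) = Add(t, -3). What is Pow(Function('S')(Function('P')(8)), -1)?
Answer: Rational(1, 136) ≈ 0.0073529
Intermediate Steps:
Function('P')(t) = t (Function('P')(t) = Add(3, Add(t, -3)) = Add(3, Add(-3, t)) = t)
Function('S')(n) = Add(n, Mul(2, Pow(n, 2))) (Function('S')(n) = Add(Add(Pow(n, 2), Pow(n, 2)), n) = Add(Mul(2, Pow(n, 2)), n) = Add(n, Mul(2, Pow(n, 2))))
Pow(Function('S')(Function('P')(8)), -1) = Pow(Mul(8, Add(1, Mul(2, 8))), -1) = Pow(Mul(8, Add(1, 16)), -1) = Pow(Mul(8, 17), -1) = Pow(136, -1) = Rational(1, 136)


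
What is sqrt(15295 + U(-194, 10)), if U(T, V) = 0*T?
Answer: sqrt(15295) ≈ 123.67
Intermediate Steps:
U(T, V) = 0
sqrt(15295 + U(-194, 10)) = sqrt(15295 + 0) = sqrt(15295)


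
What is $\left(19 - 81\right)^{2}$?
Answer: $3844$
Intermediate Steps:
$\left(19 - 81\right)^{2} = \left(-62\right)^{2} = 3844$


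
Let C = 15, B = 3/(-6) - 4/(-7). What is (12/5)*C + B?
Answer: 505/14 ≈ 36.071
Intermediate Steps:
B = 1/14 (B = 3*(-⅙) - 4*(-⅐) = -½ + 4/7 = 1/14 ≈ 0.071429)
(12/5)*C + B = (12/5)*15 + 1/14 = 36 + 1/14 = 505/14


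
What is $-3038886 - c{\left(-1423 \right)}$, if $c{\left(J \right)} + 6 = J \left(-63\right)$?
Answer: $-3128529$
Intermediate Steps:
$c{\left(J \right)} = -6 - 63 J$ ($c{\left(J \right)} = -6 + J \left(-63\right) = -6 - 63 J$)
$-3038886 - c{\left(-1423 \right)} = -3038886 - \left(-6 - -89649\right) = -3038886 - \left(-6 + 89649\right) = -3038886 - 89643 = -3128529$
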